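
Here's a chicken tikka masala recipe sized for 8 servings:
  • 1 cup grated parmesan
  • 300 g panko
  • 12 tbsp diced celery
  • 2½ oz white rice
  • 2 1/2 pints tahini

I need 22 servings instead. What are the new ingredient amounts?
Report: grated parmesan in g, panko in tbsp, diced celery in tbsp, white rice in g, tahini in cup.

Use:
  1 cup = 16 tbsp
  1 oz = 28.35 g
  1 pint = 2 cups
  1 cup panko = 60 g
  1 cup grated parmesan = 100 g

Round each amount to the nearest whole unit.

grated parmesan: 275 g; panko: 220 tbsp; diced celery: 33 tbsp; white rice: 195 g; tahini: 14 cup

Scaling factor: 22/8 = 11/4 = 2.75.
grated parmesan: 1 cup × 11/4 × 100 g/cup = 275 g
panko: 300 g × 11/4 ÷ 60 g/cup × 16 tbsp/cup = 220 tbsp
diced celery: 12 tbsp × 11/4 = 33 tbsp
white rice: 2.5 oz × 11/4 × 28.35 g/oz ≈ 195 g
tahini: 2.5 pint × 11/4 × 2 cup/pint ≈ 14 cup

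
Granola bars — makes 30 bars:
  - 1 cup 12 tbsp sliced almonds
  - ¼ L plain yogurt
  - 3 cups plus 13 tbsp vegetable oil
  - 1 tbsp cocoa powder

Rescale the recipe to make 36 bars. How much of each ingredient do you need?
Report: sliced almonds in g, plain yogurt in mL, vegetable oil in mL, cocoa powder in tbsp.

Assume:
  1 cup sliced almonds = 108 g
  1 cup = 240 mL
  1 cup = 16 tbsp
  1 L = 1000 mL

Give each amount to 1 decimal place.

sliced almonds: 226.8 g; plain yogurt: 300.0 mL; vegetable oil: 1098.0 mL; cocoa powder: 1.2 tbsp

Scaling factor: 36/30 = 6/5 = 1.2.
sliced almonds: (1 cup + 12 tbsp = 1.75 cup) × 6/5 × 108 g/cup = 226.8 g
plain yogurt: 0.25 L × 6/5 × 1000 mL/L = 300.0 mL
vegetable oil: (3 cup + 13 tbsp = 3.8125 cup) × 6/5 × 240 mL/cup = 1098.0 mL
cocoa powder: 1 tbsp × 6/5 = 1.2 tbsp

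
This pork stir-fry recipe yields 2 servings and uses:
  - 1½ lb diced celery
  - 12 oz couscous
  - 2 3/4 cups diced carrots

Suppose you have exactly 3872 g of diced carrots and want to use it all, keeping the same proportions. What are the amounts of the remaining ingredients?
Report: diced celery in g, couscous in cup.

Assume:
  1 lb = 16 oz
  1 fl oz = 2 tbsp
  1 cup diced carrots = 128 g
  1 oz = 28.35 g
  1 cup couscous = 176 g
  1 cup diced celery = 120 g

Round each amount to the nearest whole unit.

diced celery: 7484 g; couscous: 21 cup

The original recipe has 352 g of diced carrots, so the scaling factor is 3872 ÷ 352 = 11.
diced celery: 1.5 lb × 11 × 16 oz/lb × 28.35 g/oz ≈ 7484 g
couscous: 12 oz × 11 × 28.35 g/oz ÷ 176 g/cup ≈ 21 cup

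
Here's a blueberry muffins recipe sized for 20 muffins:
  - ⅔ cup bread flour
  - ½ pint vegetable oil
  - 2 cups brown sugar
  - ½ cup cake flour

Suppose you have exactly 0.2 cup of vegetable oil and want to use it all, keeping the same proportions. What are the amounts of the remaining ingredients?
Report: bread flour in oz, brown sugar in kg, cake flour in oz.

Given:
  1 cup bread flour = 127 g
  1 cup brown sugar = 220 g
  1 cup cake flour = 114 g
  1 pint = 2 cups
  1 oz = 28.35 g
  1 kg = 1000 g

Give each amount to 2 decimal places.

The original recipe has 1 cup of vegetable oil, so the scaling factor is 0.2 ÷ 1 = 1/5 = 0.2.
bread flour: 2/3 cup × 1/5 × 127 g/cup ÷ 28.35 g/oz ≈ 0.60 oz
brown sugar: 2 cup × 1/5 × 220 g/cup ÷ 1000 g/kg ≈ 0.09 kg
cake flour: 0.5 cup × 1/5 × 114 g/cup ÷ 28.35 g/oz ≈ 0.40 oz

bread flour: 0.60 oz; brown sugar: 0.09 kg; cake flour: 0.40 oz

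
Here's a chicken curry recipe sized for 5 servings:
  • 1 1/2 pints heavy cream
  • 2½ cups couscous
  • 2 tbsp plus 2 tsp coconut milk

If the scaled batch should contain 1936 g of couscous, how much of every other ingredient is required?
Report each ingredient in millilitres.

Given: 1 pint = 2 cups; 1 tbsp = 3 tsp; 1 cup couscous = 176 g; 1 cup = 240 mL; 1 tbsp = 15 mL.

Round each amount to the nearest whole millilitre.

The original recipe has 440 g of couscous, so the scaling factor is 1936 ÷ 440 = 22/5 = 4.4.
heavy cream: 1.5 pint × 22/5 × 2 cup/pint × 240 mL/cup = 3168 mL
coconut milk: (2 tbsp + 2 tsp = 8/3 tbsp) × 22/5 × 15 mL/tbsp = 176 mL

heavy cream: 3168 mL; coconut milk: 176 mL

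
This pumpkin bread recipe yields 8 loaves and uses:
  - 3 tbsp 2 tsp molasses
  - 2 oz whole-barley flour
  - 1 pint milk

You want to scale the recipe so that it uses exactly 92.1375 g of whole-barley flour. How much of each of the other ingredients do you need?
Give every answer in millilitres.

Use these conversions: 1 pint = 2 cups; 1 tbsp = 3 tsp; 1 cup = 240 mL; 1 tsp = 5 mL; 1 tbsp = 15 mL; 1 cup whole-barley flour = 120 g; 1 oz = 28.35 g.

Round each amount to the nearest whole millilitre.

molasses: 89 mL; milk: 780 mL

The original recipe has 56.7 g of whole-barley flour, so the scaling factor is 92.1375 ÷ 56.7 = 13/8 = 1.625.
molasses: (3 tbsp + 2 tsp = 11/3 tbsp) × 13/8 × 15 mL/tbsp ≈ 89 mL
milk: 1 pint × 13/8 × 2 cup/pint × 240 mL/cup = 780 mL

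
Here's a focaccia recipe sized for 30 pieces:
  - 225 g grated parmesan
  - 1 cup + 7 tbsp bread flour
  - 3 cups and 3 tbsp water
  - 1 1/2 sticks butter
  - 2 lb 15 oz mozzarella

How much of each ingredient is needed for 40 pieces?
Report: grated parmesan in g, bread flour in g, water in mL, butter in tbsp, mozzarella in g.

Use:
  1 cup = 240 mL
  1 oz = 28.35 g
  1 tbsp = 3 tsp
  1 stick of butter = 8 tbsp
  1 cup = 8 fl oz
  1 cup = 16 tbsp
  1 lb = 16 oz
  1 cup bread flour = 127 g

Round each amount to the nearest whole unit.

grated parmesan: 300 g; bread flour: 243 g; water: 1020 mL; butter: 16 tbsp; mozzarella: 1777 g

Scaling factor: 40/30 = 4/3.
grated parmesan: 225 g × 4/3 = 300 g
bread flour: (1 cup + 7 tbsp = 1.4375 cup) × 4/3 × 127 g/cup ≈ 243 g
water: (3 cup + 3 tbsp = 3.1875 cup) × 4/3 × 240 mL/cup = 1020 mL
butter: 1.5 stick × 4/3 × 8 tbsp/stick = 16 tbsp
mozzarella: (2 lb + 15 oz = 2.9375 lb) × 4/3 × 16 oz/lb × 28.35 g/oz ≈ 1777 g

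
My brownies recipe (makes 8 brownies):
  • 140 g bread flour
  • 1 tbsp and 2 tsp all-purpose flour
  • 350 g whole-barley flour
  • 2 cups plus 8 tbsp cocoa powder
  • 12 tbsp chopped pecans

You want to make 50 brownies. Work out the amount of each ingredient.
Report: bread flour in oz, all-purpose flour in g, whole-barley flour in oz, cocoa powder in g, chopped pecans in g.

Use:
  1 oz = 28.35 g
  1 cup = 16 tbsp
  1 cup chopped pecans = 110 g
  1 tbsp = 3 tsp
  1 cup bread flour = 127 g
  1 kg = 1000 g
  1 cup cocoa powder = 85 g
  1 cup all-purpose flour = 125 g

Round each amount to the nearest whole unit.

Scaling factor: 50/8 = 25/4 = 6.25.
bread flour: 140 g × 25/4 ÷ 28.35 g/oz ≈ 31 oz
all-purpose flour: (1 tbsp + 2 tsp = 5/3 tbsp) × 25/4 ÷ 16 tbsp/cup × 125 g/cup ≈ 81 g
whole-barley flour: 350 g × 25/4 ÷ 28.35 g/oz ≈ 77 oz
cocoa powder: (2 cup + 8 tbsp = 2.5 cup) × 25/4 × 85 g/cup ≈ 1328 g
chopped pecans: 12 tbsp × 25/4 ÷ 16 tbsp/cup × 110 g/cup ≈ 516 g

bread flour: 31 oz; all-purpose flour: 81 g; whole-barley flour: 77 oz; cocoa powder: 1328 g; chopped pecans: 516 g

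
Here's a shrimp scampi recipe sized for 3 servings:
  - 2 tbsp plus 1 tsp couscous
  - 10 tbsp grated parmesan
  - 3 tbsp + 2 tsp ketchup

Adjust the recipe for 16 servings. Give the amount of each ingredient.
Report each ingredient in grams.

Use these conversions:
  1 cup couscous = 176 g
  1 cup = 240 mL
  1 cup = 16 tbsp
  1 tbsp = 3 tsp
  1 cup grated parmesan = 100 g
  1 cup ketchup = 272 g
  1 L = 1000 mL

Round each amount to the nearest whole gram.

Scaling factor: 16/3.
couscous: (2 tbsp + 1 tsp = 7/3 tbsp) × 16/3 ÷ 16 tbsp/cup × 176 g/cup ≈ 137 g
grated parmesan: 10 tbsp × 16/3 ÷ 16 tbsp/cup × 100 g/cup ≈ 333 g
ketchup: (3 tbsp + 2 tsp = 11/3 tbsp) × 16/3 ÷ 16 tbsp/cup × 272 g/cup ≈ 332 g

couscous: 137 g; grated parmesan: 333 g; ketchup: 332 g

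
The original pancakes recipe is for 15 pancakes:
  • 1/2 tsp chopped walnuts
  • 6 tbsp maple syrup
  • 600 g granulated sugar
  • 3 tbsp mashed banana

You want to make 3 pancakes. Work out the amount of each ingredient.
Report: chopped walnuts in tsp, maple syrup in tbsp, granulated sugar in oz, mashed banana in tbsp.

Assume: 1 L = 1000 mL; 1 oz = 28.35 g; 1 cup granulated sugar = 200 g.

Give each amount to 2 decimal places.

chopped walnuts: 0.10 tsp; maple syrup: 1.20 tbsp; granulated sugar: 4.23 oz; mashed banana: 0.60 tbsp

Scaling factor: 3/15 = 1/5 = 0.2.
chopped walnuts: 0.5 tsp × 1/5 = 0.10 tsp
maple syrup: 6 tbsp × 1/5 = 1.20 tbsp
granulated sugar: 600 g × 1/5 ÷ 28.35 g/oz ≈ 4.23 oz
mashed banana: 3 tbsp × 1/5 = 0.60 tbsp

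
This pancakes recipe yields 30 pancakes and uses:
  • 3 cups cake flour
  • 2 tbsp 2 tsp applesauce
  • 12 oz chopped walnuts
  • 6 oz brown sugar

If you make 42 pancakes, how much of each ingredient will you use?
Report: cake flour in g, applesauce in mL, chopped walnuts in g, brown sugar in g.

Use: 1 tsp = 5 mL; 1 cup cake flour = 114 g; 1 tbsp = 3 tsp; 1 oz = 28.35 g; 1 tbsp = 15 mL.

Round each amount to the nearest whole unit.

Scaling factor: 42/30 = 7/5 = 1.4.
cake flour: 3 cup × 7/5 × 114 g/cup ≈ 479 g
applesauce: (2 tbsp + 2 tsp = 8/3 tbsp) × 7/5 × 15 mL/tbsp = 56 mL
chopped walnuts: 12 oz × 7/5 × 28.35 g/oz ≈ 476 g
brown sugar: 6 oz × 7/5 × 28.35 g/oz ≈ 238 g

cake flour: 479 g; applesauce: 56 mL; chopped walnuts: 476 g; brown sugar: 238 g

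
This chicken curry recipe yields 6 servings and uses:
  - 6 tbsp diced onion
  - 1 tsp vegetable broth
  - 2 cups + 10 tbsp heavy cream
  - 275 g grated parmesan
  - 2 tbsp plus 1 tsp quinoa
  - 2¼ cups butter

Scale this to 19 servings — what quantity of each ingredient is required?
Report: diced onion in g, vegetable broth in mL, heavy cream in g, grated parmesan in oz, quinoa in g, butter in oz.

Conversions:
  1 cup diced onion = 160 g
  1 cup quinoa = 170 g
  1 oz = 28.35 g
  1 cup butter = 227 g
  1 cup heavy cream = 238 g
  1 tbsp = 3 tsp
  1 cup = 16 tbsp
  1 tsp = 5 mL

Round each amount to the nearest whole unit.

diced onion: 190 g; vegetable broth: 16 mL; heavy cream: 1978 g; grated parmesan: 31 oz; quinoa: 79 g; butter: 57 oz

Scaling factor: 19/6.
diced onion: 6 tbsp × 19/6 ÷ 16 tbsp/cup × 160 g/cup = 190 g
vegetable broth: 1 tsp × 19/6 × 5 mL/tsp ≈ 16 mL
heavy cream: (2 cup + 10 tbsp = 2.625 cup) × 19/6 × 238 g/cup ≈ 1978 g
grated parmesan: 275 g × 19/6 ÷ 28.35 g/oz ≈ 31 oz
quinoa: (2 tbsp + 1 tsp = 7/3 tbsp) × 19/6 ÷ 16 tbsp/cup × 170 g/cup ≈ 79 g
butter: 2.25 cup × 19/6 × 227 g/cup ÷ 28.35 g/oz ≈ 57 oz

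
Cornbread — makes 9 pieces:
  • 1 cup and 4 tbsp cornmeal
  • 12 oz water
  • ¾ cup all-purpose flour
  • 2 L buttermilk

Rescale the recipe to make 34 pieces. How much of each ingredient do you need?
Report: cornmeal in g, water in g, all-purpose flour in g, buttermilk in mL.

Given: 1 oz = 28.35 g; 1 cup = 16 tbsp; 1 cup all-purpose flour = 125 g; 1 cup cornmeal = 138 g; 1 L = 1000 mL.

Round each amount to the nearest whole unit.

Scaling factor: 34/9.
cornmeal: (1 cup + 4 tbsp = 1.25 cup) × 34/9 × 138 g/cup ≈ 652 g
water: 12 oz × 34/9 × 28.35 g/oz ≈ 1285 g
all-purpose flour: 0.75 cup × 34/9 × 125 g/cup ≈ 354 g
buttermilk: 2 L × 34/9 × 1000 mL/L ≈ 7556 mL

cornmeal: 652 g; water: 1285 g; all-purpose flour: 354 g; buttermilk: 7556 mL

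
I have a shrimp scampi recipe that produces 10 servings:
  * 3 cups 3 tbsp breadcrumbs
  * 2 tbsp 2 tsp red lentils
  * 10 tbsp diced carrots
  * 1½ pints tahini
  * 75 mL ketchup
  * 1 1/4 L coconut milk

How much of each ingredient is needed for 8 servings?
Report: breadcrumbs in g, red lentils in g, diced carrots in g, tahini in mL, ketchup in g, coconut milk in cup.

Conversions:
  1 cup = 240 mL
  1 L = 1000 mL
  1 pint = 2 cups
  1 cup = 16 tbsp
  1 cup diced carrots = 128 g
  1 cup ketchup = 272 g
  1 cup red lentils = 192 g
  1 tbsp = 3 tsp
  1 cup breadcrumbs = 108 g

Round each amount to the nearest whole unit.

breadcrumbs: 275 g; red lentils: 26 g; diced carrots: 64 g; tahini: 576 mL; ketchup: 68 g; coconut milk: 4 cup

Scaling factor: 8/10 = 4/5 = 0.8.
breadcrumbs: (3 cup + 3 tbsp = 3.1875 cup) × 4/5 × 108 g/cup ≈ 275 g
red lentils: (2 tbsp + 2 tsp = 8/3 tbsp) × 4/5 ÷ 16 tbsp/cup × 192 g/cup ≈ 26 g
diced carrots: 10 tbsp × 4/5 ÷ 16 tbsp/cup × 128 g/cup = 64 g
tahini: 1.5 pint × 4/5 × 2 cup/pint × 240 mL/cup = 576 mL
ketchup: 75 mL × 4/5 ÷ 240 mL/cup × 272 g/cup = 68 g
coconut milk: 1.25 L × 4/5 × 1000 mL/L ÷ 240 mL/cup ≈ 4 cup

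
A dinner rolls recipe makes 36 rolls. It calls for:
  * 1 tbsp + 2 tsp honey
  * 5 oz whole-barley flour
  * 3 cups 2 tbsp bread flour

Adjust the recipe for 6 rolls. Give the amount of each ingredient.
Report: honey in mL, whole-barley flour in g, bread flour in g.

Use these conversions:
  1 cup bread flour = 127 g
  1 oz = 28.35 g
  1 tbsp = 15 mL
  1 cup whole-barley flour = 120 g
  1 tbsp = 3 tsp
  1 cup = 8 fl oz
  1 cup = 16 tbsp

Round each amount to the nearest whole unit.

Scaling factor: 6/36 = 1/6.
honey: (1 tbsp + 2 tsp = 5/3 tbsp) × 1/6 × 15 mL/tbsp ≈ 4 mL
whole-barley flour: 5 oz × 1/6 × 28.35 g/oz ≈ 24 g
bread flour: (3 cup + 2 tbsp = 3.125 cup) × 1/6 × 127 g/cup ≈ 66 g

honey: 4 mL; whole-barley flour: 24 g; bread flour: 66 g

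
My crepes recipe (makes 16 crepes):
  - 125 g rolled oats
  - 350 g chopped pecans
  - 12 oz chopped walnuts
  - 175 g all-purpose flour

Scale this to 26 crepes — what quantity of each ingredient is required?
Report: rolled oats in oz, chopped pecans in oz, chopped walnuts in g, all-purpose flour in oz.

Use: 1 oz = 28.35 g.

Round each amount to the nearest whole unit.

rolled oats: 7 oz; chopped pecans: 20 oz; chopped walnuts: 553 g; all-purpose flour: 10 oz

Scaling factor: 26/16 = 13/8 = 1.625.
rolled oats: 125 g × 13/8 ÷ 28.35 g/oz ≈ 7 oz
chopped pecans: 350 g × 13/8 ÷ 28.35 g/oz ≈ 20 oz
chopped walnuts: 12 oz × 13/8 × 28.35 g/oz ≈ 553 g
all-purpose flour: 175 g × 13/8 ÷ 28.35 g/oz ≈ 10 oz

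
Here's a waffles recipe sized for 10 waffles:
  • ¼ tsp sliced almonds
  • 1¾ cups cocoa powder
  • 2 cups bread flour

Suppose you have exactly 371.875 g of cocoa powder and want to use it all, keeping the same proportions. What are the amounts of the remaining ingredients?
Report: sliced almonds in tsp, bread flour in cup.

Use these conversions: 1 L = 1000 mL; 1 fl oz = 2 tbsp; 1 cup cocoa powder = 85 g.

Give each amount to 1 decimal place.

The original recipe has 148.75 g of cocoa powder, so the scaling factor is 371.875 ÷ 148.75 = 5/2 = 2.5.
sliced almonds: 0.25 tsp × 5/2 ≈ 0.6 tsp
bread flour: 2 cup × 5/2 = 5.0 cup

sliced almonds: 0.6 tsp; bread flour: 5.0 cup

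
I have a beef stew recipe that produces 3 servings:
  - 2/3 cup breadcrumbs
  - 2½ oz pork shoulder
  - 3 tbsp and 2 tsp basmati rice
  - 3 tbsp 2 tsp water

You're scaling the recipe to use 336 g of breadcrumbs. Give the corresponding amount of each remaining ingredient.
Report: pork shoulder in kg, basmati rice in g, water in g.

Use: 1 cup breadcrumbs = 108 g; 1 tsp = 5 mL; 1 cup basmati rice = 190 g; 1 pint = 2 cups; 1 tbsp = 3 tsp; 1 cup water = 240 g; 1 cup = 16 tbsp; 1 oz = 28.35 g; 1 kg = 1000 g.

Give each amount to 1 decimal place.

pork shoulder: 0.3 kg; basmati rice: 203.2 g; water: 256.7 g

The original recipe has 72 g of breadcrumbs, so the scaling factor is 336 ÷ 72 = 14/3.
pork shoulder: 2.5 oz × 14/3 × 28.35 g/oz ÷ 1000 g/kg ≈ 0.3 kg
basmati rice: (3 tbsp + 2 tsp = 11/3 tbsp) × 14/3 ÷ 16 tbsp/cup × 190 g/cup ≈ 203.2 g
water: (3 tbsp + 2 tsp = 11/3 tbsp) × 14/3 ÷ 16 tbsp/cup × 240 g/cup ≈ 256.7 g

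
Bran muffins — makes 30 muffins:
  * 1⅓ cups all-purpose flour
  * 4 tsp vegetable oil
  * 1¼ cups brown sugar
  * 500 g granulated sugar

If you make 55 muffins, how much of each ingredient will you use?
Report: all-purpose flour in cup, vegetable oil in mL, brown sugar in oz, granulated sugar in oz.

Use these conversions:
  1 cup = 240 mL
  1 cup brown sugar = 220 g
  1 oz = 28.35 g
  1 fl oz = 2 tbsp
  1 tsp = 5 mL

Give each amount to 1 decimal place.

Scaling factor: 55/30 = 11/6.
all-purpose flour: 4/3 cup × 11/6 ≈ 2.4 cup
vegetable oil: 4 tsp × 11/6 × 5 mL/tsp ≈ 36.7 mL
brown sugar: 1.25 cup × 11/6 × 220 g/cup ÷ 28.35 g/oz ≈ 17.8 oz
granulated sugar: 500 g × 11/6 ÷ 28.35 g/oz ≈ 32.3 oz

all-purpose flour: 2.4 cup; vegetable oil: 36.7 mL; brown sugar: 17.8 oz; granulated sugar: 32.3 oz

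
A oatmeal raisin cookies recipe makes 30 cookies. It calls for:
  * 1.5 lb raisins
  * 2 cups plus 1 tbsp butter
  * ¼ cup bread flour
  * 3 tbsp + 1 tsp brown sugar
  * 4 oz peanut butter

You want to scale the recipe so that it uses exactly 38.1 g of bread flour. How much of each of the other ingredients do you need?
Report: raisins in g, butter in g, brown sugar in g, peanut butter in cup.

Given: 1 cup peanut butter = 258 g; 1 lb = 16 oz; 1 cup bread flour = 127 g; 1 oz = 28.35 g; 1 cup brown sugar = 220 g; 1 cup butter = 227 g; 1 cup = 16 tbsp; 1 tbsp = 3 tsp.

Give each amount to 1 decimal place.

The original recipe has 31.75 g of bread flour, so the scaling factor is 38.1 ÷ 31.75 = 6/5 = 1.2.
raisins: 1.5 lb × 6/5 × 16 oz/lb × 28.35 g/oz ≈ 816.5 g
butter: (2 cup + 1 tbsp = 2.0625 cup) × 6/5 × 227 g/cup ≈ 561.8 g
brown sugar: (3 tbsp + 1 tsp = 10/3 tbsp) × 6/5 ÷ 16 tbsp/cup × 220 g/cup = 55.0 g
peanut butter: 4 oz × 6/5 × 28.35 g/oz ÷ 258 g/cup ≈ 0.5 cup

raisins: 816.5 g; butter: 561.8 g; brown sugar: 55.0 g; peanut butter: 0.5 cup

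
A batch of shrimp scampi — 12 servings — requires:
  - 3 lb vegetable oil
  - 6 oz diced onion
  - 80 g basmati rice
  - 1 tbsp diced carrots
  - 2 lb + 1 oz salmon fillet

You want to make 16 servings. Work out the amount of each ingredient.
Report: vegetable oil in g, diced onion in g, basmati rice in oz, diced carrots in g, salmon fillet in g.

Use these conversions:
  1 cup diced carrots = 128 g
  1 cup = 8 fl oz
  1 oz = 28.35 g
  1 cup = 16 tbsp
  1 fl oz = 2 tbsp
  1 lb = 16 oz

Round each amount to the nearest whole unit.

vegetable oil: 1814 g; diced onion: 227 g; basmati rice: 4 oz; diced carrots: 11 g; salmon fillet: 1247 g

Scaling factor: 16/12 = 4/3.
vegetable oil: 3 lb × 4/3 × 16 oz/lb × 28.35 g/oz ≈ 1814 g
diced onion: 6 oz × 4/3 × 28.35 g/oz ≈ 227 g
basmati rice: 80 g × 4/3 ÷ 28.35 g/oz ≈ 4 oz
diced carrots: 1 tbsp × 4/3 ÷ 16 tbsp/cup × 128 g/cup ≈ 11 g
salmon fillet: (2 lb + 1 oz = 2.0625 lb) × 4/3 × 16 oz/lb × 28.35 g/oz ≈ 1247 g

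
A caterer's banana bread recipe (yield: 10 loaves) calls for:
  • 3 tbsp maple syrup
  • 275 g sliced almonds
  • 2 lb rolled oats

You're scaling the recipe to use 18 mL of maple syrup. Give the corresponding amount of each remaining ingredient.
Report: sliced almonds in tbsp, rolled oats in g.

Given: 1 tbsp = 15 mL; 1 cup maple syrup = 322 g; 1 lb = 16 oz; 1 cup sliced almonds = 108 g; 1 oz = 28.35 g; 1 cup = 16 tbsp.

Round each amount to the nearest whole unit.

sliced almonds: 16 tbsp; rolled oats: 363 g

The original recipe has 45 mL of maple syrup, so the scaling factor is 18 ÷ 45 = 2/5 = 0.4.
sliced almonds: 275 g × 2/5 ÷ 108 g/cup × 16 tbsp/cup ≈ 16 tbsp
rolled oats: 2 lb × 2/5 × 16 oz/lb × 28.35 g/oz ≈ 363 g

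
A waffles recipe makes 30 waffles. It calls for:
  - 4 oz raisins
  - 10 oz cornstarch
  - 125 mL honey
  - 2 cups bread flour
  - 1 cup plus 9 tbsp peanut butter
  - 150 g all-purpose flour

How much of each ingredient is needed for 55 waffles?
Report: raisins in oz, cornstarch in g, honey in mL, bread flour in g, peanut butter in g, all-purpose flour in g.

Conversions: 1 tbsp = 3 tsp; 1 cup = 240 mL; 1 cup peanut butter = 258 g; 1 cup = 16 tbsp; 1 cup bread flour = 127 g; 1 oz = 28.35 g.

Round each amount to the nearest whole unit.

Scaling factor: 55/30 = 11/6.
raisins: 4 oz × 11/6 ≈ 7 oz
cornstarch: 10 oz × 11/6 × 28.35 g/oz ≈ 520 g
honey: 125 mL × 11/6 ≈ 229 mL
bread flour: 2 cup × 11/6 × 127 g/cup ≈ 466 g
peanut butter: (1 cup + 9 tbsp = 1.5625 cup) × 11/6 × 258 g/cup ≈ 739 g
all-purpose flour: 150 g × 11/6 = 275 g

raisins: 7 oz; cornstarch: 520 g; honey: 229 mL; bread flour: 466 g; peanut butter: 739 g; all-purpose flour: 275 g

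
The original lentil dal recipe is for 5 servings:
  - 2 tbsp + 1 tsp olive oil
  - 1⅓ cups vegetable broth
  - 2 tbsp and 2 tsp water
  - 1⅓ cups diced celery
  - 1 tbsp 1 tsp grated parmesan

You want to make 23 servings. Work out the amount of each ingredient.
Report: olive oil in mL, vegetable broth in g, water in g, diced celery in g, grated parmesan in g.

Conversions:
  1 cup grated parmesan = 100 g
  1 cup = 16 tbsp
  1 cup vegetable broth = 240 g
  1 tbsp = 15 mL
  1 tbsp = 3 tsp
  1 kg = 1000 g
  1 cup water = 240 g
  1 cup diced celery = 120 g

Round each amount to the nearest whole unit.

Scaling factor: 23/5 = 4.6.
olive oil: (2 tbsp + 1 tsp = 7/3 tbsp) × 23/5 × 15 mL/tbsp = 161 mL
vegetable broth: 4/3 cup × 23/5 × 240 g/cup = 1472 g
water: (2 tbsp + 2 tsp = 8/3 tbsp) × 23/5 ÷ 16 tbsp/cup × 240 g/cup = 184 g
diced celery: 4/3 cup × 23/5 × 120 g/cup = 736 g
grated parmesan: (1 tbsp + 1 tsp = 4/3 tbsp) × 23/5 ÷ 16 tbsp/cup × 100 g/cup ≈ 38 g

olive oil: 161 mL; vegetable broth: 1472 g; water: 184 g; diced celery: 736 g; grated parmesan: 38 g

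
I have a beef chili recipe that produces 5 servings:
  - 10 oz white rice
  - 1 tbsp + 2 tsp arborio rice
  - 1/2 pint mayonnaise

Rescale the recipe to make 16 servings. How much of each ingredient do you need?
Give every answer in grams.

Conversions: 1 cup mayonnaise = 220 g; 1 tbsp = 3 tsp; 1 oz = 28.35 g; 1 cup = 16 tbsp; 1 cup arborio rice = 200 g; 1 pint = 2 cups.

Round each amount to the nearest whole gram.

white rice: 907 g; arborio rice: 67 g; mayonnaise: 704 g

Scaling factor: 16/5 = 3.2.
white rice: 10 oz × 16/5 × 28.35 g/oz ≈ 907 g
arborio rice: (1 tbsp + 2 tsp = 5/3 tbsp) × 16/5 ÷ 16 tbsp/cup × 200 g/cup ≈ 67 g
mayonnaise: 0.5 pint × 16/5 × 2 cup/pint × 220 g/cup = 704 g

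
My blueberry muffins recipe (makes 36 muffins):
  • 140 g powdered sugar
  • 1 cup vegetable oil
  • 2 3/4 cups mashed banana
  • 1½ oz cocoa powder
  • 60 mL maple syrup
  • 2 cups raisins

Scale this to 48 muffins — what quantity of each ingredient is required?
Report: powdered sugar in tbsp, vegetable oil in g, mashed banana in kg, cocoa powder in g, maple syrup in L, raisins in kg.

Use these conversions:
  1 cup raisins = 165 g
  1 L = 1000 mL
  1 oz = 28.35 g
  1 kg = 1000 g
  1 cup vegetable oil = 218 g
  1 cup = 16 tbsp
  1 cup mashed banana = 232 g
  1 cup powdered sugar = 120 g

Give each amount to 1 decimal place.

powdered sugar: 24.9 tbsp; vegetable oil: 290.7 g; mashed banana: 0.9 kg; cocoa powder: 56.7 g; maple syrup: 0.1 L; raisins: 0.4 kg

Scaling factor: 48/36 = 4/3.
powdered sugar: 140 g × 4/3 ÷ 120 g/cup × 16 tbsp/cup ≈ 24.9 tbsp
vegetable oil: 1 cup × 4/3 × 218 g/cup ≈ 290.7 g
mashed banana: 2.75 cup × 4/3 × 232 g/cup ÷ 1000 g/kg ≈ 0.9 kg
cocoa powder: 1.5 oz × 4/3 × 28.35 g/oz = 56.7 g
maple syrup: 60 mL × 4/3 ÷ 1000 mL/L ≈ 0.1 L
raisins: 2 cup × 4/3 × 165 g/cup ÷ 1000 g/kg ≈ 0.4 kg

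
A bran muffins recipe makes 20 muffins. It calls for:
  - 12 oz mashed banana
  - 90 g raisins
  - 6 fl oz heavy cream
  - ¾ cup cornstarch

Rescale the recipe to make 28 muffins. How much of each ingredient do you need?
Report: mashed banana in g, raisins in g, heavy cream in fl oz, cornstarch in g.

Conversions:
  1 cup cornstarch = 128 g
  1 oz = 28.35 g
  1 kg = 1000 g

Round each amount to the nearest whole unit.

mashed banana: 476 g; raisins: 126 g; heavy cream: 8 fl oz; cornstarch: 134 g

Scaling factor: 28/20 = 7/5 = 1.4.
mashed banana: 12 oz × 7/5 × 28.35 g/oz ≈ 476 g
raisins: 90 g × 7/5 = 126 g
heavy cream: 6 fl oz × 7/5 ≈ 8 fl oz
cornstarch: 0.75 cup × 7/5 × 128 g/cup ≈ 134 g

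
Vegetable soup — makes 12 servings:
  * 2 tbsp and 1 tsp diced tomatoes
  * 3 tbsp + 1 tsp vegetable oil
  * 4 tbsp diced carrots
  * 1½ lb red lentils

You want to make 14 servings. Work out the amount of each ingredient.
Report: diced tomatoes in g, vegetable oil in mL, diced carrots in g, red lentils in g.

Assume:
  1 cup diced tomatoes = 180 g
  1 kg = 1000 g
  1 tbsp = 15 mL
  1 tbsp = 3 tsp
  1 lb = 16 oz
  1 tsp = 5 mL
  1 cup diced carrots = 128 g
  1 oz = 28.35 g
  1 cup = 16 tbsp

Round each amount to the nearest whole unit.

Scaling factor: 14/12 = 7/6.
diced tomatoes: (2 tbsp + 1 tsp = 7/3 tbsp) × 7/6 ÷ 16 tbsp/cup × 180 g/cup ≈ 31 g
vegetable oil: (3 tbsp + 1 tsp = 10/3 tbsp) × 7/6 × 15 mL/tbsp ≈ 58 mL
diced carrots: 4 tbsp × 7/6 ÷ 16 tbsp/cup × 128 g/cup ≈ 37 g
red lentils: 1.5 lb × 7/6 × 16 oz/lb × 28.35 g/oz ≈ 794 g

diced tomatoes: 31 g; vegetable oil: 58 mL; diced carrots: 37 g; red lentils: 794 g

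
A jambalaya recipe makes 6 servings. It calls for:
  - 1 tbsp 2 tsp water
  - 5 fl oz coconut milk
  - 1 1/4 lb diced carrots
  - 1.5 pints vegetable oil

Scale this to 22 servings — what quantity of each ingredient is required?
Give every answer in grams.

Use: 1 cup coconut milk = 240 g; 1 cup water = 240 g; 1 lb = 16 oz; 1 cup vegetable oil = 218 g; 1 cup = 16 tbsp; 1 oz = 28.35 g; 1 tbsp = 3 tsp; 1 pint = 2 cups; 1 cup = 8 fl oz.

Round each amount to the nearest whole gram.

Scaling factor: 22/6 = 11/3.
water: (1 tbsp + 2 tsp = 5/3 tbsp) × 11/3 ÷ 16 tbsp/cup × 240 g/cup ≈ 92 g
coconut milk: 5 fl oz × 11/3 ÷ 8 fl oz/cup × 240 g/cup = 550 g
diced carrots: 1.25 lb × 11/3 × 16 oz/lb × 28.35 g/oz = 2079 g
vegetable oil: 1.5 pint × 11/3 × 2 cup/pint × 218 g/cup = 2398 g

water: 92 g; coconut milk: 550 g; diced carrots: 2079 g; vegetable oil: 2398 g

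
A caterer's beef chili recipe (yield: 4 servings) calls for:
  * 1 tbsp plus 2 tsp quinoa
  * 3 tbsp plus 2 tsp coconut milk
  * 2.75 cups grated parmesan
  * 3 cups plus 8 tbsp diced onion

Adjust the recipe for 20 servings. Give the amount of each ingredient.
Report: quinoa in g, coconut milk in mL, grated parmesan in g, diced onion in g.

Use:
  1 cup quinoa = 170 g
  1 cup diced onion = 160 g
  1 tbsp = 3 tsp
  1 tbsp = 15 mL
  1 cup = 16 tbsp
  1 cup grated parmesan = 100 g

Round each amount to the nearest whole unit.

Scaling factor: 20/4 = 5.
quinoa: (1 tbsp + 2 tsp = 5/3 tbsp) × 5 ÷ 16 tbsp/cup × 170 g/cup ≈ 89 g
coconut milk: (3 tbsp + 2 tsp = 11/3 tbsp) × 5 × 15 mL/tbsp = 275 mL
grated parmesan: 2.75 cup × 5 × 100 g/cup = 1375 g
diced onion: (3 cup + 8 tbsp = 3.5 cup) × 5 × 160 g/cup = 2800 g

quinoa: 89 g; coconut milk: 275 mL; grated parmesan: 1375 g; diced onion: 2800 g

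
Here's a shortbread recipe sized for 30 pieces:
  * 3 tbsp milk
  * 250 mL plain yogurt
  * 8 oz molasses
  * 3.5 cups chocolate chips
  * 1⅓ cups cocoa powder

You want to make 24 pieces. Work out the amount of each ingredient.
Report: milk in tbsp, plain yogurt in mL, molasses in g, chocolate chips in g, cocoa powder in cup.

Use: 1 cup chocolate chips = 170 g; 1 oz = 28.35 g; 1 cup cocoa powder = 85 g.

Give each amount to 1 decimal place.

milk: 2.4 tbsp; plain yogurt: 200.0 mL; molasses: 181.4 g; chocolate chips: 476.0 g; cocoa powder: 1.1 cup

Scaling factor: 24/30 = 4/5 = 0.8.
milk: 3 tbsp × 4/5 = 2.4 tbsp
plain yogurt: 250 mL × 4/5 = 200.0 mL
molasses: 8 oz × 4/5 × 28.35 g/oz ≈ 181.4 g
chocolate chips: 3.5 cup × 4/5 × 170 g/cup = 476.0 g
cocoa powder: 4/3 cup × 4/5 ≈ 1.1 cup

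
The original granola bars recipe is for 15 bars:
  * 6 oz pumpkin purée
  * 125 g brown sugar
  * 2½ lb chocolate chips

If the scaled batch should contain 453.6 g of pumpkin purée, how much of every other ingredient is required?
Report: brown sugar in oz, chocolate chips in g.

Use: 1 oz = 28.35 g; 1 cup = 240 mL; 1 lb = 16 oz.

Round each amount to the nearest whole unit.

The original recipe has 170.1 g of pumpkin purée, so the scaling factor is 453.6 ÷ 170.1 = 8/3.
brown sugar: 125 g × 8/3 ÷ 28.35 g/oz ≈ 12 oz
chocolate chips: 2.5 lb × 8/3 × 16 oz/lb × 28.35 g/oz = 3024 g

brown sugar: 12 oz; chocolate chips: 3024 g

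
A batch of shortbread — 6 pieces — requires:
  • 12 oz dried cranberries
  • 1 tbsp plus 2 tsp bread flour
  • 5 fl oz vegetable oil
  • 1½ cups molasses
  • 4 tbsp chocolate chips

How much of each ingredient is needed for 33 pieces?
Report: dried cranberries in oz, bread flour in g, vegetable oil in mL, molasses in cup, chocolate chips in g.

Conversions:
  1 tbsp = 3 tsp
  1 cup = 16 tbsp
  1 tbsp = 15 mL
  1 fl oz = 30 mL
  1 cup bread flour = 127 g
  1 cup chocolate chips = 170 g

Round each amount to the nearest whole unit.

Scaling factor: 33/6 = 11/2 = 5.5.
dried cranberries: 12 oz × 11/2 = 66 oz
bread flour: (1 tbsp + 2 tsp = 5/3 tbsp) × 11/2 ÷ 16 tbsp/cup × 127 g/cup ≈ 73 g
vegetable oil: 5 fl oz × 11/2 × 30 mL/fl oz = 825 mL
molasses: 1.5 cup × 11/2 ≈ 8 cup
chocolate chips: 4 tbsp × 11/2 ÷ 16 tbsp/cup × 170 g/cup ≈ 234 g

dried cranberries: 66 oz; bread flour: 73 g; vegetable oil: 825 mL; molasses: 8 cup; chocolate chips: 234 g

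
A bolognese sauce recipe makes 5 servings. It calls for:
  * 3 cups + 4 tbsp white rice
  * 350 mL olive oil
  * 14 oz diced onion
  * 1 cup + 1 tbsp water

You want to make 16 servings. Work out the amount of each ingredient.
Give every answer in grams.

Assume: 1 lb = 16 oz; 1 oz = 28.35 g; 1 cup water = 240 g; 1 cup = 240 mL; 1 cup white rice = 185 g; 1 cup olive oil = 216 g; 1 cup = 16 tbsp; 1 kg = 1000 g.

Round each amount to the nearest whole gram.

Scaling factor: 16/5 = 3.2.
white rice: (3 cup + 4 tbsp = 3.25 cup) × 16/5 × 185 g/cup = 1924 g
olive oil: 350 mL × 16/5 ÷ 240 mL/cup × 216 g/cup = 1008 g
diced onion: 14 oz × 16/5 × 28.35 g/oz ≈ 1270 g
water: (1 cup + 1 tbsp = 1.0625 cup) × 16/5 × 240 g/cup = 816 g

white rice: 1924 g; olive oil: 1008 g; diced onion: 1270 g; water: 816 g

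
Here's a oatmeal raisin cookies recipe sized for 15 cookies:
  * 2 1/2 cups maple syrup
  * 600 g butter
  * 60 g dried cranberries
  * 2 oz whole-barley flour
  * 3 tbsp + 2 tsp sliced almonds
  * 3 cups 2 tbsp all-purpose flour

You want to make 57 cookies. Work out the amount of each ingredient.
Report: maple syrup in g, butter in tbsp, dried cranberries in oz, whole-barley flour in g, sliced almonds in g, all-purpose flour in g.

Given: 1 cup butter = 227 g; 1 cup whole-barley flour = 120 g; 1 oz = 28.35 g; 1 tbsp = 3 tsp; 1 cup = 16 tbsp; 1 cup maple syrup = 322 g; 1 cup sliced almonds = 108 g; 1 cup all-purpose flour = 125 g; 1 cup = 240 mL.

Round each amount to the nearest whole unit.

Scaling factor: 57/15 = 19/5 = 3.8.
maple syrup: 2.5 cup × 19/5 × 322 g/cup = 3059 g
butter: 600 g × 19/5 ÷ 227 g/cup × 16 tbsp/cup ≈ 161 tbsp
dried cranberries: 60 g × 19/5 ÷ 28.35 g/oz ≈ 8 oz
whole-barley flour: 2 oz × 19/5 × 28.35 g/oz ≈ 215 g
sliced almonds: (3 tbsp + 2 tsp = 11/3 tbsp) × 19/5 ÷ 16 tbsp/cup × 108 g/cup ≈ 94 g
all-purpose flour: (3 cup + 2 tbsp = 3.125 cup) × 19/5 × 125 g/cup ≈ 1484 g

maple syrup: 3059 g; butter: 161 tbsp; dried cranberries: 8 oz; whole-barley flour: 215 g; sliced almonds: 94 g; all-purpose flour: 1484 g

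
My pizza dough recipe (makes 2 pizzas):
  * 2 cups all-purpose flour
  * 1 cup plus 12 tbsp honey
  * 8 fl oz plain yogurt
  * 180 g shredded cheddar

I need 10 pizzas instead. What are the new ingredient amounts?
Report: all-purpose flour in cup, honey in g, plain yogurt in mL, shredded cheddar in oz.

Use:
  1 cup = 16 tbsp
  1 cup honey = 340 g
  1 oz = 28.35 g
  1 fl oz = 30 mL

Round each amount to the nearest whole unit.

Scaling factor: 10/2 = 5.
all-purpose flour: 2 cup × 5 = 10 cup
honey: (1 cup + 12 tbsp = 1.75 cup) × 5 × 340 g/cup = 2975 g
plain yogurt: 8 fl oz × 5 × 30 mL/fl oz = 1200 mL
shredded cheddar: 180 g × 5 ÷ 28.35 g/oz ≈ 32 oz

all-purpose flour: 10 cup; honey: 2975 g; plain yogurt: 1200 mL; shredded cheddar: 32 oz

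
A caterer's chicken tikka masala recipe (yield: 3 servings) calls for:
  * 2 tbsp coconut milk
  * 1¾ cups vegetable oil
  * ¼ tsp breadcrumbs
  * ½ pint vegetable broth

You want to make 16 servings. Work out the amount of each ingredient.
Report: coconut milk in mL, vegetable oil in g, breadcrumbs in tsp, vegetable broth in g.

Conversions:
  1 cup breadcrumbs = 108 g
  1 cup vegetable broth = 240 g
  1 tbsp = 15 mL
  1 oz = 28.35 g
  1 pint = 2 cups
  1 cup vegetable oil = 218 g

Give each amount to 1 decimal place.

Scaling factor: 16/3.
coconut milk: 2 tbsp × 16/3 × 15 mL/tbsp = 160.0 mL
vegetable oil: 1.75 cup × 16/3 × 218 g/cup ≈ 2034.7 g
breadcrumbs: 0.25 tsp × 16/3 ≈ 1.3 tsp
vegetable broth: 0.5 pint × 16/3 × 2 cup/pint × 240 g/cup = 1280.0 g

coconut milk: 160.0 mL; vegetable oil: 2034.7 g; breadcrumbs: 1.3 tsp; vegetable broth: 1280.0 g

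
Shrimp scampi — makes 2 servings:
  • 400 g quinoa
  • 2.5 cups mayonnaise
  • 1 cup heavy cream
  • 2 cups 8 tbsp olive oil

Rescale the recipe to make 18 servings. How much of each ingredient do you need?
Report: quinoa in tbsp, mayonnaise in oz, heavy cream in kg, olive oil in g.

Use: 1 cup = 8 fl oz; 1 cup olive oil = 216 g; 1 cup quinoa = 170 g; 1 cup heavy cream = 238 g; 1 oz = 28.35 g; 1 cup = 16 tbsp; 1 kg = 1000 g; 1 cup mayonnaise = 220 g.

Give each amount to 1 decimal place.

quinoa: 338.8 tbsp; mayonnaise: 174.6 oz; heavy cream: 2.1 kg; olive oil: 4860.0 g

Scaling factor: 18/2 = 9.
quinoa: 400 g × 9 ÷ 170 g/cup × 16 tbsp/cup ≈ 338.8 tbsp
mayonnaise: 2.5 cup × 9 × 220 g/cup ÷ 28.35 g/oz ≈ 174.6 oz
heavy cream: 1 cup × 9 × 238 g/cup ÷ 1000 g/kg ≈ 2.1 kg
olive oil: (2 cup + 8 tbsp = 2.5 cup) × 9 × 216 g/cup = 4860.0 g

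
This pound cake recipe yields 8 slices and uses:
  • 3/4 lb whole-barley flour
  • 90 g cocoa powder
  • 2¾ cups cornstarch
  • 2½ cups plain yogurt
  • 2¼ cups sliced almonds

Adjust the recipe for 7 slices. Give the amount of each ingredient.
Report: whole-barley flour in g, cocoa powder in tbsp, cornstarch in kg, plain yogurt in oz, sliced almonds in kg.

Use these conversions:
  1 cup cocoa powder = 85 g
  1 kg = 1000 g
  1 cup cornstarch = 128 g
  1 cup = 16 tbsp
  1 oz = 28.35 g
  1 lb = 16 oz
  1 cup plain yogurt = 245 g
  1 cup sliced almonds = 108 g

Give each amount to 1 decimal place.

Scaling factor: 7/8 = 0.875.
whole-barley flour: 0.75 lb × 7/8 × 16 oz/lb × 28.35 g/oz ≈ 297.7 g
cocoa powder: 90 g × 7/8 ÷ 85 g/cup × 16 tbsp/cup ≈ 14.8 tbsp
cornstarch: 2.75 cup × 7/8 × 128 g/cup ÷ 1000 g/kg ≈ 0.3 kg
plain yogurt: 2.5 cup × 7/8 × 245 g/cup ÷ 28.35 g/oz ≈ 18.9 oz
sliced almonds: 2.25 cup × 7/8 × 108 g/cup ÷ 1000 g/kg ≈ 0.2 kg

whole-barley flour: 297.7 g; cocoa powder: 14.8 tbsp; cornstarch: 0.3 kg; plain yogurt: 18.9 oz; sliced almonds: 0.2 kg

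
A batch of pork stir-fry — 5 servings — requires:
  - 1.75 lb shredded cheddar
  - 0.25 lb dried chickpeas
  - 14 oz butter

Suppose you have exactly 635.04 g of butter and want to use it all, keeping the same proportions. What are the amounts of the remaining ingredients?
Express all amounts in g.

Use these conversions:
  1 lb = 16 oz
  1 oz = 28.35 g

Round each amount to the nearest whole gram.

The original recipe has 396.9 g of butter, so the scaling factor is 635.04 ÷ 396.9 = 8/5 = 1.6.
shredded cheddar: 1.75 lb × 8/5 × 16 oz/lb × 28.35 g/oz ≈ 1270 g
dried chickpeas: 0.25 lb × 8/5 × 16 oz/lb × 28.35 g/oz ≈ 181 g

shredded cheddar: 1270 g; dried chickpeas: 181 g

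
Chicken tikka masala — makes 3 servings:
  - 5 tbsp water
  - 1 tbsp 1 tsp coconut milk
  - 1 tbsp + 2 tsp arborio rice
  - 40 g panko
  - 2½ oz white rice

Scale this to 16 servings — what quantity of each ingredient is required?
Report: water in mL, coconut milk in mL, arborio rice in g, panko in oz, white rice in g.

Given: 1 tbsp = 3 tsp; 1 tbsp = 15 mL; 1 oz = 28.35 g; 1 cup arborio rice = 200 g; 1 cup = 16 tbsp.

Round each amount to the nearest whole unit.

water: 400 mL; coconut milk: 107 mL; arborio rice: 111 g; panko: 8 oz; white rice: 378 g

Scaling factor: 16/3.
water: 5 tbsp × 16/3 × 15 mL/tbsp = 400 mL
coconut milk: (1 tbsp + 1 tsp = 4/3 tbsp) × 16/3 × 15 mL/tbsp ≈ 107 mL
arborio rice: (1 tbsp + 2 tsp = 5/3 tbsp) × 16/3 ÷ 16 tbsp/cup × 200 g/cup ≈ 111 g
panko: 40 g × 16/3 ÷ 28.35 g/oz ≈ 8 oz
white rice: 2.5 oz × 16/3 × 28.35 g/oz = 378 g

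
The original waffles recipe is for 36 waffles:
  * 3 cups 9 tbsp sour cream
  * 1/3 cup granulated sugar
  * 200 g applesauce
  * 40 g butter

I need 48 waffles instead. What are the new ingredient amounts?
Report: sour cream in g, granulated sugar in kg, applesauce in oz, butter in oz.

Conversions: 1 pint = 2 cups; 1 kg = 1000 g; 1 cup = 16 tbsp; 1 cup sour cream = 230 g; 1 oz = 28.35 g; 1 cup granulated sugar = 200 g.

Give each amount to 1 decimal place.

sour cream: 1092.5 g; granulated sugar: 0.1 kg; applesauce: 9.4 oz; butter: 1.9 oz

Scaling factor: 48/36 = 4/3.
sour cream: (3 cup + 9 tbsp = 3.5625 cup) × 4/3 × 230 g/cup = 1092.5 g
granulated sugar: 1/3 cup × 4/3 × 200 g/cup ÷ 1000 g/kg ≈ 0.1 kg
applesauce: 200 g × 4/3 ÷ 28.35 g/oz ≈ 9.4 oz
butter: 40 g × 4/3 ÷ 28.35 g/oz ≈ 1.9 oz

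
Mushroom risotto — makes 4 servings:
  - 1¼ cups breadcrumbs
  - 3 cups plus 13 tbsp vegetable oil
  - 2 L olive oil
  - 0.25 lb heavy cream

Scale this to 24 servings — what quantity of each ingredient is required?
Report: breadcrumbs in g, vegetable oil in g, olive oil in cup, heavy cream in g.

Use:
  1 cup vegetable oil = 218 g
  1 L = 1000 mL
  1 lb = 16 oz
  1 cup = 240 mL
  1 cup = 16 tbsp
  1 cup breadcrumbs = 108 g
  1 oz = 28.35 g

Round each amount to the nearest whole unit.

breadcrumbs: 810 g; vegetable oil: 4987 g; olive oil: 50 cup; heavy cream: 680 g

Scaling factor: 24/4 = 6.
breadcrumbs: 1.25 cup × 6 × 108 g/cup = 810 g
vegetable oil: (3 cup + 13 tbsp = 3.8125 cup) × 6 × 218 g/cup ≈ 4987 g
olive oil: 2 L × 6 × 1000 mL/L ÷ 240 mL/cup = 50 cup
heavy cream: 0.25 lb × 6 × 16 oz/lb × 28.35 g/oz ≈ 680 g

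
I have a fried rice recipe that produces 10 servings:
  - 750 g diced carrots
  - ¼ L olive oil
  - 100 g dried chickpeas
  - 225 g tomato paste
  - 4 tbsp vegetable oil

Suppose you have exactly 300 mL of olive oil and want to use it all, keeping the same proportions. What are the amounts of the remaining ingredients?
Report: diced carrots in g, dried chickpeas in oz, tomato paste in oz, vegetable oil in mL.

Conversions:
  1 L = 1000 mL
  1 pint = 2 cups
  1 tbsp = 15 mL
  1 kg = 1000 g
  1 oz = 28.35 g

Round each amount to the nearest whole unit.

diced carrots: 900 g; dried chickpeas: 4 oz; tomato paste: 10 oz; vegetable oil: 72 mL

The original recipe has 250 mL of olive oil, so the scaling factor is 300 ÷ 250 = 6/5 = 1.2.
diced carrots: 750 g × 6/5 = 900 g
dried chickpeas: 100 g × 6/5 ÷ 28.35 g/oz ≈ 4 oz
tomato paste: 225 g × 6/5 ÷ 28.35 g/oz ≈ 10 oz
vegetable oil: 4 tbsp × 6/5 × 15 mL/tbsp = 72 mL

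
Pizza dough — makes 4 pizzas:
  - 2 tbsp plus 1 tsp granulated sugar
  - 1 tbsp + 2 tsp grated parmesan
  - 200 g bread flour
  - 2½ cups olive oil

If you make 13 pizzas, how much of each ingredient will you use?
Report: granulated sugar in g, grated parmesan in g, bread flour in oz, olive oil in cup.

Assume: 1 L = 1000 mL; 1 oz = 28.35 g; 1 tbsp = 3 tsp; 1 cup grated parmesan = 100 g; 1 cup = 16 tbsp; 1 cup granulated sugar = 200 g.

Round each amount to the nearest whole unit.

Scaling factor: 13/4 = 3.25.
granulated sugar: (2 tbsp + 1 tsp = 7/3 tbsp) × 13/4 ÷ 16 tbsp/cup × 200 g/cup ≈ 95 g
grated parmesan: (1 tbsp + 2 tsp = 5/3 tbsp) × 13/4 ÷ 16 tbsp/cup × 100 g/cup ≈ 34 g
bread flour: 200 g × 13/4 ÷ 28.35 g/oz ≈ 23 oz
olive oil: 2.5 cup × 13/4 ≈ 8 cup

granulated sugar: 95 g; grated parmesan: 34 g; bread flour: 23 oz; olive oil: 8 cup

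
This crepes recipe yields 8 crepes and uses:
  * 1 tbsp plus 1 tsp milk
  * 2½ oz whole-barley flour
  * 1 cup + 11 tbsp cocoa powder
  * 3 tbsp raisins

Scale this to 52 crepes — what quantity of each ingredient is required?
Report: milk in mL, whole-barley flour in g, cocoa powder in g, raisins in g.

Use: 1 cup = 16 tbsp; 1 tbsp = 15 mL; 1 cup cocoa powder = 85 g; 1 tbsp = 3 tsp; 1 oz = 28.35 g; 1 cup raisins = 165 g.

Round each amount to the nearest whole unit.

milk: 130 mL; whole-barley flour: 461 g; cocoa powder: 932 g; raisins: 201 g

Scaling factor: 52/8 = 13/2 = 6.5.
milk: (1 tbsp + 1 tsp = 4/3 tbsp) × 13/2 × 15 mL/tbsp = 130 mL
whole-barley flour: 2.5 oz × 13/2 × 28.35 g/oz ≈ 461 g
cocoa powder: (1 cup + 11 tbsp = 1.6875 cup) × 13/2 × 85 g/cup ≈ 932 g
raisins: 3 tbsp × 13/2 ÷ 16 tbsp/cup × 165 g/cup ≈ 201 g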